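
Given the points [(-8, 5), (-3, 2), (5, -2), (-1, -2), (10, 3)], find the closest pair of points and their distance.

Computing all pairwise distances among 5 points:

d((-8, 5), (-3, 2)) = 5.831
d((-8, 5), (5, -2)) = 14.7648
d((-8, 5), (-1, -2)) = 9.8995
d((-8, 5), (10, 3)) = 18.1108
d((-3, 2), (5, -2)) = 8.9443
d((-3, 2), (-1, -2)) = 4.4721 <-- minimum
d((-3, 2), (10, 3)) = 13.0384
d((5, -2), (-1, -2)) = 6.0
d((5, -2), (10, 3)) = 7.0711
d((-1, -2), (10, 3)) = 12.083

Closest pair: (-3, 2) and (-1, -2) with distance 4.4721

The closest pair is (-3, 2) and (-1, -2) with Euclidean distance 4.4721. For 5 points, brute-force pairwise comparison is shown above. For large n, the divide-and-conquer algorithm (sort by x, recurse on halves, check the dividing strip) achieves O(n log n).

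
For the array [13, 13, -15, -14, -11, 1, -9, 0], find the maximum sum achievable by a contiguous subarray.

Using Kadane's algorithm on [13, 13, -15, -14, -11, 1, -9, 0]:

Scanning through the array:
Position 1 (value 13): max_ending_here = 26, max_so_far = 26
Position 2 (value -15): max_ending_here = 11, max_so_far = 26
Position 3 (value -14): max_ending_here = -3, max_so_far = 26
Position 4 (value -11): max_ending_here = -11, max_so_far = 26
Position 5 (value 1): max_ending_here = 1, max_so_far = 26
Position 6 (value -9): max_ending_here = -8, max_so_far = 26
Position 7 (value 0): max_ending_here = 0, max_so_far = 26

Maximum subarray: [13, 13]
Maximum sum: 26

The maximum subarray is [13, 13] with sum 26. This subarray runs from index 0 to index 1.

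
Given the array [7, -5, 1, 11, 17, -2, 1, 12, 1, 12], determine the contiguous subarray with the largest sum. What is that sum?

Using Kadane's algorithm on [7, -5, 1, 11, 17, -2, 1, 12, 1, 12]:

Scanning through the array:
Position 1 (value -5): max_ending_here = 2, max_so_far = 7
Position 2 (value 1): max_ending_here = 3, max_so_far = 7
Position 3 (value 11): max_ending_here = 14, max_so_far = 14
Position 4 (value 17): max_ending_here = 31, max_so_far = 31
Position 5 (value -2): max_ending_here = 29, max_so_far = 31
Position 6 (value 1): max_ending_here = 30, max_so_far = 31
Position 7 (value 12): max_ending_here = 42, max_so_far = 42
Position 8 (value 1): max_ending_here = 43, max_so_far = 43
Position 9 (value 12): max_ending_here = 55, max_so_far = 55

Maximum subarray: [7, -5, 1, 11, 17, -2, 1, 12, 1, 12]
Maximum sum: 55

The maximum subarray is [7, -5, 1, 11, 17, -2, 1, 12, 1, 12] with sum 55. This subarray runs from index 0 to index 9.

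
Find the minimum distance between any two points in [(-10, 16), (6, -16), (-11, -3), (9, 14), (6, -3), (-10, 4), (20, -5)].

Computing all pairwise distances among 7 points:

d((-10, 16), (6, -16)) = 35.7771
d((-10, 16), (-11, -3)) = 19.0263
d((-10, 16), (9, 14)) = 19.105
d((-10, 16), (6, -3)) = 24.8395
d((-10, 16), (-10, 4)) = 12.0
d((-10, 16), (20, -5)) = 36.6197
d((6, -16), (-11, -3)) = 21.4009
d((6, -16), (9, 14)) = 30.1496
d((6, -16), (6, -3)) = 13.0
d((6, -16), (-10, 4)) = 25.6125
d((6, -16), (20, -5)) = 17.8045
d((-11, -3), (9, 14)) = 26.2488
d((-11, -3), (6, -3)) = 17.0
d((-11, -3), (-10, 4)) = 7.0711 <-- minimum
d((-11, -3), (20, -5)) = 31.0644
d((9, 14), (6, -3)) = 17.2627
d((9, 14), (-10, 4)) = 21.4709
d((9, 14), (20, -5)) = 21.9545
d((6, -3), (-10, 4)) = 17.4642
d((6, -3), (20, -5)) = 14.1421
d((-10, 4), (20, -5)) = 31.3209

Closest pair: (-11, -3) and (-10, 4) with distance 7.0711

The closest pair is (-11, -3) and (-10, 4) with Euclidean distance 7.0711. For 7 points, brute-force pairwise comparison is shown above. For large n, the divide-and-conquer algorithm (sort by x, recurse on halves, check the dividing strip) achieves O(n log n).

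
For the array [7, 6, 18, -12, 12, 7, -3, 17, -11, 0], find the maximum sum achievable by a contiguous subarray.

Using Kadane's algorithm on [7, 6, 18, -12, 12, 7, -3, 17, -11, 0]:

Scanning through the array:
Position 1 (value 6): max_ending_here = 13, max_so_far = 13
Position 2 (value 18): max_ending_here = 31, max_so_far = 31
Position 3 (value -12): max_ending_here = 19, max_so_far = 31
Position 4 (value 12): max_ending_here = 31, max_so_far = 31
Position 5 (value 7): max_ending_here = 38, max_so_far = 38
Position 6 (value -3): max_ending_here = 35, max_so_far = 38
Position 7 (value 17): max_ending_here = 52, max_so_far = 52
Position 8 (value -11): max_ending_here = 41, max_so_far = 52
Position 9 (value 0): max_ending_here = 41, max_so_far = 52

Maximum subarray: [7, 6, 18, -12, 12, 7, -3, 17]
Maximum sum: 52

The maximum subarray is [7, 6, 18, -12, 12, 7, -3, 17] with sum 52. This subarray runs from index 0 to index 7.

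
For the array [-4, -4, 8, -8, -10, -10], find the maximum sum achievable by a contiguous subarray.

Using Kadane's algorithm on [-4, -4, 8, -8, -10, -10]:

Scanning through the array:
Position 1 (value -4): max_ending_here = -4, max_so_far = -4
Position 2 (value 8): max_ending_here = 8, max_so_far = 8
Position 3 (value -8): max_ending_here = 0, max_so_far = 8
Position 4 (value -10): max_ending_here = -10, max_so_far = 8
Position 5 (value -10): max_ending_here = -10, max_so_far = 8

Maximum subarray: [8]
Maximum sum: 8

The maximum subarray is [8] with sum 8. This subarray runs from index 2 to index 2.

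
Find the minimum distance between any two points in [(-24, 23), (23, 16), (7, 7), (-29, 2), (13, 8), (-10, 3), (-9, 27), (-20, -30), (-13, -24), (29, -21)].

Computing all pairwise distances among 10 points:

d((-24, 23), (23, 16)) = 47.5184
d((-24, 23), (7, 7)) = 34.8855
d((-24, 23), (-29, 2)) = 21.587
d((-24, 23), (13, 8)) = 39.9249
d((-24, 23), (-10, 3)) = 24.4131
d((-24, 23), (-9, 27)) = 15.5242
d((-24, 23), (-20, -30)) = 53.1507
d((-24, 23), (-13, -24)) = 48.2701
d((-24, 23), (29, -21)) = 68.884
d((23, 16), (7, 7)) = 18.3576
d((23, 16), (-29, 2)) = 53.8516
d((23, 16), (13, 8)) = 12.8062
d((23, 16), (-10, 3)) = 35.4683
d((23, 16), (-9, 27)) = 33.8378
d((23, 16), (-20, -30)) = 62.9682
d((23, 16), (-13, -24)) = 53.8145
d((23, 16), (29, -21)) = 37.4833
d((7, 7), (-29, 2)) = 36.3456
d((7, 7), (13, 8)) = 6.0828 <-- minimum
d((7, 7), (-10, 3)) = 17.4642
d((7, 7), (-9, 27)) = 25.6125
d((7, 7), (-20, -30)) = 45.8039
d((7, 7), (-13, -24)) = 36.8917
d((7, 7), (29, -21)) = 35.609
d((-29, 2), (13, 8)) = 42.4264
d((-29, 2), (-10, 3)) = 19.0263
d((-29, 2), (-9, 27)) = 32.0156
d((-29, 2), (-20, -30)) = 33.2415
d((-29, 2), (-13, -24)) = 30.5287
d((-29, 2), (29, -21)) = 62.3939
d((13, 8), (-10, 3)) = 23.5372
d((13, 8), (-9, 27)) = 29.0689
d((13, 8), (-20, -30)) = 50.3289
d((13, 8), (-13, -24)) = 41.2311
d((13, 8), (29, -21)) = 33.121
d((-10, 3), (-9, 27)) = 24.0208
d((-10, 3), (-20, -30)) = 34.4819
d((-10, 3), (-13, -24)) = 27.1662
d((-10, 3), (29, -21)) = 45.793
d((-9, 27), (-20, -30)) = 58.0517
d((-9, 27), (-13, -24)) = 51.1566
d((-9, 27), (29, -21)) = 61.2209
d((-20, -30), (-13, -24)) = 9.2195
d((-20, -30), (29, -21)) = 49.8197
d((-13, -24), (29, -21)) = 42.107

Closest pair: (7, 7) and (13, 8) with distance 6.0828

The closest pair is (7, 7) and (13, 8) with Euclidean distance 6.0828. For 10 points, brute-force pairwise comparison is shown above. For large n, the divide-and-conquer algorithm (sort by x, recurse on halves, check the dividing strip) achieves O(n log n).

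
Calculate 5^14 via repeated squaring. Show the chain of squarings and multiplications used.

Computing 5^14 by squaring (build up from 5^1; each line after the first costs one multiplication):

5^1 = 5
5^2 = (5^1)^2 = 5^2 = 25
5^3 = 5 * 5^2 = 5 * 25 = 125
5^6 = (5^3)^2 = 125^2 = 15625
5^7 = 5 * 5^6 = 5 * 15625 = 78125
5^14 = (5^7)^2 = 78125^2 = 6103515625

Result: 6103515625
Multiplications needed: 5 (5 lines after 5^1)

5^14 = 6103515625. Using exponentiation by squaring, this requires 5 multiplications. The key idea: if the exponent is even, square the half-power; if odd, multiply by the base once.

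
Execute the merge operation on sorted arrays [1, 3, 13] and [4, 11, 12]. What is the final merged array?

Merging process:

Compare 1 vs 4: take 1 from left. Merged: [1]
Compare 3 vs 4: take 3 from left. Merged: [1, 3]
Compare 13 vs 4: take 4 from right. Merged: [1, 3, 4]
Compare 13 vs 11: take 11 from right. Merged: [1, 3, 4, 11]
Compare 13 vs 12: take 12 from right. Merged: [1, 3, 4, 11, 12]
Append remaining from left: [13]. Merged: [1, 3, 4, 11, 12, 13]

Final merged array: [1, 3, 4, 11, 12, 13]
Total comparisons: 5

The merged array is [1, 3, 4, 11, 12, 13], requiring 5 comparisons. The merge step runs in O(n) time where n is the total number of elements.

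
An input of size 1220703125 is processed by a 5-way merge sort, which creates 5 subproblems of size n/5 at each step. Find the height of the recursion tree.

For divide and conquer with division factor 5:

Problem sizes at each level:
Level 0: 1220703125
Level 1: 244140625
Level 2: 48828125
Level 3: 9765625
Level 4: 1953125
Level 5: 390625
Level 6: 78125
Level 7: 15625
Level 8: 3125
Level 9: 625
Level 10: 125
Level 11: 25
Level 12: 5
Level 13: 1

The root is level 0 and the size-1 base case is level 13 (the tree spans levels 0 through 13, i.e. 14 levels counting the root), so the depth is the number of divisions: log_5(1220703125) = 13

The recursion tree depth is log_5(1220703125) = 13. At each level, the problem size is divided by 5, so it takes 13 divisions to reduce to a base case of size 1. The algorithm makes 5 recursive calls at each level.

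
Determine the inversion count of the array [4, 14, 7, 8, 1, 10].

Finding inversions in [4, 14, 7, 8, 1, 10]:

(0, 4): arr[0]=4 > arr[4]=1
(1, 2): arr[1]=14 > arr[2]=7
(1, 3): arr[1]=14 > arr[3]=8
(1, 4): arr[1]=14 > arr[4]=1
(1, 5): arr[1]=14 > arr[5]=10
(2, 4): arr[2]=7 > arr[4]=1
(3, 4): arr[3]=8 > arr[4]=1

Total inversions: 7

The array has 7 inversion(s): (0,4), (1,2), (1,3), (1,4), (1,5), (2,4), (3,4). Each pair (i,j) satisfies i < j and arr[i] > arr[j].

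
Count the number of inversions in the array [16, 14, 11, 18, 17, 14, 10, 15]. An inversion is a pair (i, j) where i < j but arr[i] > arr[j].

Finding inversions in [16, 14, 11, 18, 17, 14, 10, 15]:

(0, 1): arr[0]=16 > arr[1]=14
(0, 2): arr[0]=16 > arr[2]=11
(0, 5): arr[0]=16 > arr[5]=14
(0, 6): arr[0]=16 > arr[6]=10
(0, 7): arr[0]=16 > arr[7]=15
(1, 2): arr[1]=14 > arr[2]=11
(1, 6): arr[1]=14 > arr[6]=10
(2, 6): arr[2]=11 > arr[6]=10
(3, 4): arr[3]=18 > arr[4]=17
(3, 5): arr[3]=18 > arr[5]=14
(3, 6): arr[3]=18 > arr[6]=10
(3, 7): arr[3]=18 > arr[7]=15
(4, 5): arr[4]=17 > arr[5]=14
(4, 6): arr[4]=17 > arr[6]=10
(4, 7): arr[4]=17 > arr[7]=15
(5, 6): arr[5]=14 > arr[6]=10

Total inversions: 16

The array has 16 inversion(s): (0,1), (0,2), (0,5), (0,6), (0,7), (1,2), (1,6), (2,6), (3,4), (3,5), (3,6), (3,7), (4,5), (4,6), (4,7), (5,6). Each pair (i,j) satisfies i < j and arr[i] > arr[j].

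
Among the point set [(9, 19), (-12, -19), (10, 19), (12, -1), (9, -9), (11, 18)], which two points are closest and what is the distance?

Computing all pairwise distances among 6 points:

d((9, 19), (-12, -19)) = 43.4166
d((9, 19), (10, 19)) = 1.0 <-- minimum
d((9, 19), (12, -1)) = 20.2237
d((9, 19), (9, -9)) = 28.0
d((9, 19), (11, 18)) = 2.2361
d((-12, -19), (10, 19)) = 43.909
d((-12, -19), (12, -1)) = 30.0
d((-12, -19), (9, -9)) = 23.2594
d((-12, -19), (11, 18)) = 43.566
d((10, 19), (12, -1)) = 20.0998
d((10, 19), (9, -9)) = 28.0179
d((10, 19), (11, 18)) = 1.4142
d((12, -1), (9, -9)) = 8.544
d((12, -1), (11, 18)) = 19.0263
d((9, -9), (11, 18)) = 27.074

Closest pair: (9, 19) and (10, 19) with distance 1.0

The closest pair is (9, 19) and (10, 19) with Euclidean distance 1.0. For 6 points, brute-force pairwise comparison is shown above. For large n, the divide-and-conquer algorithm (sort by x, recurse on halves, check the dividing strip) achieves O(n log n).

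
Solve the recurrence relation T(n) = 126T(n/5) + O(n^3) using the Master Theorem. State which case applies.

Master Theorem for T(n) = 126T(n/5) + O(n^3):

a = 126, b = 5, c = 3
log_b(a) = log_5(126) = 3.0050

Case 1: c = 3 < log_5(126) = 3.0050
T(n) = O(n^(log_5 126))

For T(n) = 126T(n/5) + O(n^3): log_5(126) = 3.0050. This is Case 1 of the Master Theorem (c < log_b(a), work dominated by leaves), giving O(n^(log_5 126)).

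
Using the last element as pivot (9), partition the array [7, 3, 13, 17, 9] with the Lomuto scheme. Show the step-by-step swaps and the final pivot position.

Lomuto partition with pivot = 9:

Initial array: [7, 3, 13, 17, 9]

arr[0]=7 <= 9: swap with position 0, array becomes [7, 3, 13, 17, 9]
arr[1]=3 <= 9: swap with position 1, array becomes [7, 3, 13, 17, 9]
arr[2]=13 > 9: no swap
arr[3]=17 > 9: no swap

Place pivot at position 2: [7, 3, 9, 17, 13]
Pivot position: 2

After partitioning with pivot 9, the array becomes [7, 3, 9, 17, 13]. The pivot is placed at index 2. All elements to the left of the pivot are <= 9, and all elements to the right are > 9.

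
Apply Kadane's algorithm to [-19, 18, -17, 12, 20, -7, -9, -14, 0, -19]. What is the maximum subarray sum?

Using Kadane's algorithm on [-19, 18, -17, 12, 20, -7, -9, -14, 0, -19]:

Scanning through the array:
Position 1 (value 18): max_ending_here = 18, max_so_far = 18
Position 2 (value -17): max_ending_here = 1, max_so_far = 18
Position 3 (value 12): max_ending_here = 13, max_so_far = 18
Position 4 (value 20): max_ending_here = 33, max_so_far = 33
Position 5 (value -7): max_ending_here = 26, max_so_far = 33
Position 6 (value -9): max_ending_here = 17, max_so_far = 33
Position 7 (value -14): max_ending_here = 3, max_so_far = 33
Position 8 (value 0): max_ending_here = 3, max_so_far = 33
Position 9 (value -19): max_ending_here = -16, max_so_far = 33

Maximum subarray: [18, -17, 12, 20]
Maximum sum: 33

The maximum subarray is [18, -17, 12, 20] with sum 33. This subarray runs from index 1 to index 4.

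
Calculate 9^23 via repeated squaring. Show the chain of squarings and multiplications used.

Computing 9^23 by squaring (build up from 9^1; each line after the first costs one multiplication):

9^1 = 9
9^2 = (9^1)^2 = 9^2 = 81
9^4 = (9^2)^2 = 81^2 = 6561
9^5 = 9 * 9^4 = 9 * 6561 = 59049
9^10 = (9^5)^2 = 59049^2 = 3486784401
9^11 = 9 * 9^10 = 9 * 3486784401 = 31381059609
9^22 = (9^11)^2 = 31381059609^2 = 984770902183611232881
9^23 = 9 * 9^22 = 9 * 984770902183611232881 = 8862938119652501095929

Result: 8862938119652501095929
Multiplications needed: 7 (7 lines after 9^1)

9^23 = 8862938119652501095929. Using exponentiation by squaring, this requires 7 multiplications. The key idea: if the exponent is even, square the half-power; if odd, multiply by the base once.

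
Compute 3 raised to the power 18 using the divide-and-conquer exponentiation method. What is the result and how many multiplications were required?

Computing 3^18 by squaring (build up from 3^1; each line after the first costs one multiplication):

3^1 = 3
3^2 = (3^1)^2 = 3^2 = 9
3^4 = (3^2)^2 = 9^2 = 81
3^8 = (3^4)^2 = 81^2 = 6561
3^9 = 3 * 3^8 = 3 * 6561 = 19683
3^18 = (3^9)^2 = 19683^2 = 387420489

Result: 387420489
Multiplications needed: 5 (5 lines after 3^1)

3^18 = 387420489. Using exponentiation by squaring, this requires 5 multiplications. The key idea: if the exponent is even, square the half-power; if odd, multiply by the base once.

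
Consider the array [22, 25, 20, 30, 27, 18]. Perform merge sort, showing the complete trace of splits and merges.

Merge sort trace:

Split: [22, 25, 20, 30, 27, 18] -> [22, 25, 20] and [30, 27, 18]
  Split: [22, 25, 20] -> [22] and [25, 20]
    Split: [25, 20] -> [25] and [20]
    Merge: [25] + [20] -> [20, 25]
  Merge: [22] + [20, 25] -> [20, 22, 25]
  Split: [30, 27, 18] -> [30] and [27, 18]
    Split: [27, 18] -> [27] and [18]
    Merge: [27] + [18] -> [18, 27]
  Merge: [30] + [18, 27] -> [18, 27, 30]
Merge: [20, 22, 25] + [18, 27, 30] -> [18, 20, 22, 25, 27, 30]

Final sorted array: [18, 20, 22, 25, 27, 30]

The merge sort proceeds by recursively splitting the array and merging sorted halves.
After all merges, the sorted array is [18, 20, 22, 25, 27, 30].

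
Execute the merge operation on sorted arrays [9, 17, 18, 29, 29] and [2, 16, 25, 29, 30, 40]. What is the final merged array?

Merging process:

Compare 9 vs 2: take 2 from right. Merged: [2]
Compare 9 vs 16: take 9 from left. Merged: [2, 9]
Compare 17 vs 16: take 16 from right. Merged: [2, 9, 16]
Compare 17 vs 25: take 17 from left. Merged: [2, 9, 16, 17]
Compare 18 vs 25: take 18 from left. Merged: [2, 9, 16, 17, 18]
Compare 29 vs 25: take 25 from right. Merged: [2, 9, 16, 17, 18, 25]
Compare 29 vs 29: take 29 from left. Merged: [2, 9, 16, 17, 18, 25, 29]
Compare 29 vs 29: take 29 from left. Merged: [2, 9, 16, 17, 18, 25, 29, 29]
Append remaining from right: [29, 30, 40]. Merged: [2, 9, 16, 17, 18, 25, 29, 29, 29, 30, 40]

Final merged array: [2, 9, 16, 17, 18, 25, 29, 29, 29, 30, 40]
Total comparisons: 8

The merged array is [2, 9, 16, 17, 18, 25, 29, 29, 29, 30, 40], requiring 8 comparisons. The merge step runs in O(n) time where n is the total number of elements.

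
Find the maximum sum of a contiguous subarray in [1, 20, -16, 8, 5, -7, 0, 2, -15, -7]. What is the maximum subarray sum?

Using Kadane's algorithm on [1, 20, -16, 8, 5, -7, 0, 2, -15, -7]:

Scanning through the array:
Position 1 (value 20): max_ending_here = 21, max_so_far = 21
Position 2 (value -16): max_ending_here = 5, max_so_far = 21
Position 3 (value 8): max_ending_here = 13, max_so_far = 21
Position 4 (value 5): max_ending_here = 18, max_so_far = 21
Position 5 (value -7): max_ending_here = 11, max_so_far = 21
Position 6 (value 0): max_ending_here = 11, max_so_far = 21
Position 7 (value 2): max_ending_here = 13, max_so_far = 21
Position 8 (value -15): max_ending_here = -2, max_so_far = 21
Position 9 (value -7): max_ending_here = -7, max_so_far = 21

Maximum subarray: [1, 20]
Maximum sum: 21

The maximum subarray is [1, 20] with sum 21. This subarray runs from index 0 to index 1.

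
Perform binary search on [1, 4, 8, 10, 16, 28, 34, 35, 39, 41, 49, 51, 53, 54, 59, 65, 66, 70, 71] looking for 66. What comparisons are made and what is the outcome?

Binary search for 66 in [1, 4, 8, 10, 16, 28, 34, 35, 39, 41, 49, 51, 53, 54, 59, 65, 66, 70, 71]:

lo=0, hi=18, mid=9, arr[mid]=41 -> 41 < 66, search right half
lo=10, hi=18, mid=14, arr[mid]=59 -> 59 < 66, search right half
lo=15, hi=18, mid=16, arr[mid]=66 -> Found target at index 16!

Binary search finds 66 at index 16 after 3 comparisons. The search repeatedly halves the search space by comparing with the middle element.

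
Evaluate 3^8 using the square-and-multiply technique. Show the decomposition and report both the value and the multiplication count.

Computing 3^8 by squaring (build up from 3^1; each line after the first costs one multiplication):

3^1 = 3
3^2 = (3^1)^2 = 3^2 = 9
3^4 = (3^2)^2 = 9^2 = 81
3^8 = (3^4)^2 = 81^2 = 6561

Result: 6561
Multiplications needed: 3 (3 lines after 3^1)

3^8 = 6561. Using exponentiation by squaring, this requires 3 multiplications. The key idea: if the exponent is even, square the half-power; if odd, multiply by the base once.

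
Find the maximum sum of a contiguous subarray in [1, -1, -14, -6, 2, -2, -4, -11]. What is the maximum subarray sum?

Using Kadane's algorithm on [1, -1, -14, -6, 2, -2, -4, -11]:

Scanning through the array:
Position 1 (value -1): max_ending_here = 0, max_so_far = 1
Position 2 (value -14): max_ending_here = -14, max_so_far = 1
Position 3 (value -6): max_ending_here = -6, max_so_far = 1
Position 4 (value 2): max_ending_here = 2, max_so_far = 2
Position 5 (value -2): max_ending_here = 0, max_so_far = 2
Position 6 (value -4): max_ending_here = -4, max_so_far = 2
Position 7 (value -11): max_ending_here = -11, max_so_far = 2

Maximum subarray: [2]
Maximum sum: 2

The maximum subarray is [2] with sum 2. This subarray runs from index 4 to index 4.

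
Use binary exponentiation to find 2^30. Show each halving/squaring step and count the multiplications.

Computing 2^30 by squaring (build up from 2^1; each line after the first costs one multiplication):

2^1 = 2
2^2 = (2^1)^2 = 2^2 = 4
2^3 = 2 * 2^2 = 2 * 4 = 8
2^6 = (2^3)^2 = 8^2 = 64
2^7 = 2 * 2^6 = 2 * 64 = 128
2^14 = (2^7)^2 = 128^2 = 16384
2^15 = 2 * 2^14 = 2 * 16384 = 32768
2^30 = (2^15)^2 = 32768^2 = 1073741824

Result: 1073741824
Multiplications needed: 7 (7 lines after 2^1)

2^30 = 1073741824. Using exponentiation by squaring, this requires 7 multiplications. The key idea: if the exponent is even, square the half-power; if odd, multiply by the base once.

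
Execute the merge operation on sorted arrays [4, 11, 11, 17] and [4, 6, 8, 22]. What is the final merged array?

Merging process:

Compare 4 vs 4: take 4 from left. Merged: [4]
Compare 11 vs 4: take 4 from right. Merged: [4, 4]
Compare 11 vs 6: take 6 from right. Merged: [4, 4, 6]
Compare 11 vs 8: take 8 from right. Merged: [4, 4, 6, 8]
Compare 11 vs 22: take 11 from left. Merged: [4, 4, 6, 8, 11]
Compare 11 vs 22: take 11 from left. Merged: [4, 4, 6, 8, 11, 11]
Compare 17 vs 22: take 17 from left. Merged: [4, 4, 6, 8, 11, 11, 17]
Append remaining from right: [22]. Merged: [4, 4, 6, 8, 11, 11, 17, 22]

Final merged array: [4, 4, 6, 8, 11, 11, 17, 22]
Total comparisons: 7

The merged array is [4, 4, 6, 8, 11, 11, 17, 22], requiring 7 comparisons. The merge step runs in O(n) time where n is the total number of elements.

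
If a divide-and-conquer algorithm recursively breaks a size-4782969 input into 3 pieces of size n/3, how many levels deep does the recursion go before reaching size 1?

For divide and conquer with division factor 3:

Problem sizes at each level:
Level 0: 4782969
Level 1: 1594323
Level 2: 531441
Level 3: 177147
Level 4: 59049
Level 5: 19683
Level 6: 6561
Level 7: 2187
Level 8: 729
Level 9: 243
Level 10: 81
Level 11: 27
Level 12: 9
Level 13: 3
Level 14: 1

The root is level 0 and the size-1 base case is level 14 (the tree spans levels 0 through 14, i.e. 15 levels counting the root), so the depth is the number of divisions: log_3(4782969) = 14

The recursion tree depth is log_3(4782969) = 14. At each level, the problem size is divided by 3, so it takes 14 divisions to reduce to a base case of size 1. The algorithm makes 3 recursive calls at each level.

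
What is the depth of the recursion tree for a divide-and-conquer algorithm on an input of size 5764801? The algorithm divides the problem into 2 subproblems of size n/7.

For divide and conquer with division factor 7:

Problem sizes at each level:
Level 0: 5764801
Level 1: 823543
Level 2: 117649
Level 3: 16807
Level 4: 2401
Level 5: 343
Level 6: 49
Level 7: 7
Level 8: 1

The root is level 0 and the size-1 base case is level 8 (the tree spans levels 0 through 8, i.e. 9 levels counting the root), so the depth is the number of divisions: log_7(5764801) = 8

The recursion tree depth is log_7(5764801) = 8. At each level, the problem size is divided by 7, so it takes 8 divisions to reduce to a base case of size 1. The algorithm makes 2 recursive calls at each level.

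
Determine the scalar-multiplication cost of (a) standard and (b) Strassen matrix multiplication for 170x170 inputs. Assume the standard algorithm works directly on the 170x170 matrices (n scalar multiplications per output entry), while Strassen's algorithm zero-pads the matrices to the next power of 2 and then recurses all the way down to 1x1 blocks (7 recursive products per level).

Matrix multiplication for 170x170 matrices:

Strassen's algorithm requires power-of-2 dimensions. Pad 170x170 to 256x256 (next power of 2).

Standard algorithm: 170^3 = 4913000 multiplications
Strassen's algorithm: 7^(log2(256)) = 7^8 = 5764801 multiplications
Difference: 4913000 - 5764801 = -851801 (Strassen uses MORE here due to padding overhead — for small or just-over-power-of-2 n, padding can outweigh the per-level savings)

Standard: 4913000 multiplications (170^3). Strassen: 5764801 multiplications (7^8, after padding to 256x256). Strassen reduces 8 recursive multiplications to 7 at each level.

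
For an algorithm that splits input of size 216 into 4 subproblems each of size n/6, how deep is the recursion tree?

For divide and conquer with division factor 6:

Problem sizes at each level:
Level 0: 216
Level 1: 36
Level 2: 6
Level 3: 1

The root is level 0 and the size-1 base case is level 3 (the tree spans levels 0 through 3, i.e. 4 levels counting the root), so the depth is the number of divisions: log_6(216) = 3

The recursion tree depth is log_6(216) = 3. At each level, the problem size is divided by 6, so it takes 3 divisions to reduce to a base case of size 1. The algorithm makes 4 recursive calls at each level.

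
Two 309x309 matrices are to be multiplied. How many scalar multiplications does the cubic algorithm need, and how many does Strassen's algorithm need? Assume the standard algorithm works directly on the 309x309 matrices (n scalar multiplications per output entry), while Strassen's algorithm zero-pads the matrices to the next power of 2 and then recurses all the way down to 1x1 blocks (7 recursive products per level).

Matrix multiplication for 309x309 matrices:

Strassen's algorithm requires power-of-2 dimensions. Pad 309x309 to 512x512 (next power of 2).

Standard algorithm: 309^3 = 29503629 multiplications
Strassen's algorithm: 7^(log2(512)) = 7^9 = 40353607 multiplications
Difference: 29503629 - 40353607 = -10849978 (Strassen uses MORE here due to padding overhead — for small or just-over-power-of-2 n, padding can outweigh the per-level savings)

Standard: 29503629 multiplications (309^3). Strassen: 40353607 multiplications (7^9, after padding to 512x512). Strassen reduces 8 recursive multiplications to 7 at each level.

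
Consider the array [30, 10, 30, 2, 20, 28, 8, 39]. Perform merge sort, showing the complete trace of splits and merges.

Merge sort trace:

Split: [30, 10, 30, 2, 20, 28, 8, 39] -> [30, 10, 30, 2] and [20, 28, 8, 39]
  Split: [30, 10, 30, 2] -> [30, 10] and [30, 2]
    Split: [30, 10] -> [30] and [10]
    Merge: [30] + [10] -> [10, 30]
    Split: [30, 2] -> [30] and [2]
    Merge: [30] + [2] -> [2, 30]
  Merge: [10, 30] + [2, 30] -> [2, 10, 30, 30]
  Split: [20, 28, 8, 39] -> [20, 28] and [8, 39]
    Split: [20, 28] -> [20] and [28]
    Merge: [20] + [28] -> [20, 28]
    Split: [8, 39] -> [8] and [39]
    Merge: [8] + [39] -> [8, 39]
  Merge: [20, 28] + [8, 39] -> [8, 20, 28, 39]
Merge: [2, 10, 30, 30] + [8, 20, 28, 39] -> [2, 8, 10, 20, 28, 30, 30, 39]

Final sorted array: [2, 8, 10, 20, 28, 30, 30, 39]

The merge sort proceeds by recursively splitting the array and merging sorted halves.
After all merges, the sorted array is [2, 8, 10, 20, 28, 30, 30, 39].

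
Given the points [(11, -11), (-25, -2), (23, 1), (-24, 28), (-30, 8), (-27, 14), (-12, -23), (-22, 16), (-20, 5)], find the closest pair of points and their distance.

Computing all pairwise distances among 9 points:

d((11, -11), (-25, -2)) = 37.108
d((11, -11), (23, 1)) = 16.9706
d((11, -11), (-24, 28)) = 52.4023
d((11, -11), (-30, 8)) = 45.1885
d((11, -11), (-27, 14)) = 45.4863
d((11, -11), (-12, -23)) = 25.9422
d((11, -11), (-22, 16)) = 42.638
d((11, -11), (-20, 5)) = 34.8855
d((-25, -2), (23, 1)) = 48.0937
d((-25, -2), (-24, 28)) = 30.0167
d((-25, -2), (-30, 8)) = 11.1803
d((-25, -2), (-27, 14)) = 16.1245
d((-25, -2), (-12, -23)) = 24.6982
d((-25, -2), (-22, 16)) = 18.2483
d((-25, -2), (-20, 5)) = 8.6023
d((23, 1), (-24, 28)) = 54.2033
d((23, 1), (-30, 8)) = 53.4603
d((23, 1), (-27, 14)) = 51.6624
d((23, 1), (-12, -23)) = 42.4382
d((23, 1), (-22, 16)) = 47.4342
d((23, 1), (-20, 5)) = 43.1856
d((-24, 28), (-30, 8)) = 20.8806
d((-24, 28), (-27, 14)) = 14.3178
d((-24, 28), (-12, -23)) = 52.3927
d((-24, 28), (-22, 16)) = 12.1655
d((-24, 28), (-20, 5)) = 23.3452
d((-30, 8), (-27, 14)) = 6.7082
d((-30, 8), (-12, -23)) = 35.8469
d((-30, 8), (-22, 16)) = 11.3137
d((-30, 8), (-20, 5)) = 10.4403
d((-27, 14), (-12, -23)) = 39.9249
d((-27, 14), (-22, 16)) = 5.3852 <-- minimum
d((-27, 14), (-20, 5)) = 11.4018
d((-12, -23), (-22, 16)) = 40.2616
d((-12, -23), (-20, 5)) = 29.1204
d((-22, 16), (-20, 5)) = 11.1803

Closest pair: (-27, 14) and (-22, 16) with distance 5.3852

The closest pair is (-27, 14) and (-22, 16) with Euclidean distance 5.3852. For 9 points, brute-force pairwise comparison is shown above. For large n, the divide-and-conquer algorithm (sort by x, recurse on halves, check the dividing strip) achieves O(n log n).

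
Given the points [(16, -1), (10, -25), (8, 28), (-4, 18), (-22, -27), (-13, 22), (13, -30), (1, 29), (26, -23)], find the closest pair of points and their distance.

Computing all pairwise distances among 9 points:

d((16, -1), (10, -25)) = 24.7386
d((16, -1), (8, 28)) = 30.0832
d((16, -1), (-4, 18)) = 27.5862
d((16, -1), (-22, -27)) = 46.0435
d((16, -1), (-13, 22)) = 37.0135
d((16, -1), (13, -30)) = 29.1548
d((16, -1), (1, 29)) = 33.541
d((16, -1), (26, -23)) = 24.1661
d((10, -25), (8, 28)) = 53.0377
d((10, -25), (-4, 18)) = 45.2217
d((10, -25), (-22, -27)) = 32.0624
d((10, -25), (-13, 22)) = 52.3259
d((10, -25), (13, -30)) = 5.831 <-- minimum
d((10, -25), (1, 29)) = 54.7449
d((10, -25), (26, -23)) = 16.1245
d((8, 28), (-4, 18)) = 15.6205
d((8, 28), (-22, -27)) = 62.6498
d((8, 28), (-13, 22)) = 21.8403
d((8, 28), (13, -30)) = 58.2151
d((8, 28), (1, 29)) = 7.0711
d((8, 28), (26, -23)) = 54.0833
d((-4, 18), (-22, -27)) = 48.4665
d((-4, 18), (-13, 22)) = 9.8489
d((-4, 18), (13, -30)) = 50.9215
d((-4, 18), (1, 29)) = 12.083
d((-4, 18), (26, -23)) = 50.8035
d((-22, -27), (-13, 22)) = 49.8197
d((-22, -27), (13, -30)) = 35.1283
d((-22, -27), (1, 29)) = 60.5392
d((-22, -27), (26, -23)) = 48.1664
d((-13, 22), (13, -30)) = 58.1378
d((-13, 22), (1, 29)) = 15.6525
d((-13, 22), (26, -23)) = 59.5483
d((13, -30), (1, 29)) = 60.208
d((13, -30), (26, -23)) = 14.7648
d((1, 29), (26, -23)) = 57.6975

Closest pair: (10, -25) and (13, -30) with distance 5.831

The closest pair is (10, -25) and (13, -30) with Euclidean distance 5.831. For 9 points, brute-force pairwise comparison is shown above. For large n, the divide-and-conquer algorithm (sort by x, recurse on halves, check the dividing strip) achieves O(n log n).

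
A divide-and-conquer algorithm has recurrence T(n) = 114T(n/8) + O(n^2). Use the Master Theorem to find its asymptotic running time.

Master Theorem for T(n) = 114T(n/8) + O(n^2):

a = 114, b = 8, c = 2
log_b(a) = log_8(114) = 2.2776

Case 1: c = 2 < log_8(114) = 2.2776
T(n) = O(n^(log_8 114))

For T(n) = 114T(n/8) + O(n^2): log_8(114) = 2.2776. This is Case 1 of the Master Theorem (c < log_b(a), work dominated by leaves), giving O(n^(log_8 114)).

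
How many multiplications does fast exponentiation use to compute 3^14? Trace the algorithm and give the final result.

Computing 3^14 by squaring (build up from 3^1; each line after the first costs one multiplication):

3^1 = 3
3^2 = (3^1)^2 = 3^2 = 9
3^3 = 3 * 3^2 = 3 * 9 = 27
3^6 = (3^3)^2 = 27^2 = 729
3^7 = 3 * 3^6 = 3 * 729 = 2187
3^14 = (3^7)^2 = 2187^2 = 4782969

Result: 4782969
Multiplications needed: 5 (5 lines after 3^1)

3^14 = 4782969. Using exponentiation by squaring, this requires 5 multiplications. The key idea: if the exponent is even, square the half-power; if odd, multiply by the base once.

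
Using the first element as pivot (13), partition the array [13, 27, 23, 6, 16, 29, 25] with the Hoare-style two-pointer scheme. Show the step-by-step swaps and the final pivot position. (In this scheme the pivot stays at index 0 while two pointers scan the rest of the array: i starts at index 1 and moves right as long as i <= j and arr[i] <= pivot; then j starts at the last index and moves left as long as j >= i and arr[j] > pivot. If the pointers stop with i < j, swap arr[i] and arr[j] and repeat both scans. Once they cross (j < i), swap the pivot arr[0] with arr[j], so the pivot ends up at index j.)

Hoare-style two-pointer partition with pivot = 13:

Initial array: [13, 27, 23, 6, 16, 29, 25]

Pointers start at i = 1, j = 6.
i stops at index 1 (arr[1]=27 > 13), j stops at index 3 (arr[3]=6 <= 13): swap arr[1] and arr[3], array becomes [13, 6, 23, 27, 16, 29, 25]
i ends at 2, j ends at 1: the pointers have crossed (j < i), so scanning stops.

Swap pivot arr[0] with arr[1] to place pivot at position 1: [6, 13, 23, 27, 16, 29, 25]
Pivot position: 1

After partitioning with pivot 13, the array becomes [6, 13, 23, 27, 16, 29, 25]. The pivot is placed at index 1. All elements to the left of the pivot are <= 13, and all elements to the right are > 13.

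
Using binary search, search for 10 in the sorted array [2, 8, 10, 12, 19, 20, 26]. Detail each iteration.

Binary search for 10 in [2, 8, 10, 12, 19, 20, 26]:

lo=0, hi=6, mid=3, arr[mid]=12 -> 12 > 10, search left half
lo=0, hi=2, mid=1, arr[mid]=8 -> 8 < 10, search right half
lo=2, hi=2, mid=2, arr[mid]=10 -> Found target at index 2!

Binary search finds 10 at index 2 after 3 comparisons. The search repeatedly halves the search space by comparing with the middle element.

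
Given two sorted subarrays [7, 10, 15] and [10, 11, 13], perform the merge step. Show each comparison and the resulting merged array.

Merging process:

Compare 7 vs 10: take 7 from left. Merged: [7]
Compare 10 vs 10: take 10 from left. Merged: [7, 10]
Compare 15 vs 10: take 10 from right. Merged: [7, 10, 10]
Compare 15 vs 11: take 11 from right. Merged: [7, 10, 10, 11]
Compare 15 vs 13: take 13 from right. Merged: [7, 10, 10, 11, 13]
Append remaining from left: [15]. Merged: [7, 10, 10, 11, 13, 15]

Final merged array: [7, 10, 10, 11, 13, 15]
Total comparisons: 5

The merged array is [7, 10, 10, 11, 13, 15], requiring 5 comparisons. The merge step runs in O(n) time where n is the total number of elements.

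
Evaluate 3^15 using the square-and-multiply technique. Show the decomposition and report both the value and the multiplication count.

Computing 3^15 by squaring (build up from 3^1; each line after the first costs one multiplication):

3^1 = 3
3^2 = (3^1)^2 = 3^2 = 9
3^3 = 3 * 3^2 = 3 * 9 = 27
3^6 = (3^3)^2 = 27^2 = 729
3^7 = 3 * 3^6 = 3 * 729 = 2187
3^14 = (3^7)^2 = 2187^2 = 4782969
3^15 = 3 * 3^14 = 3 * 4782969 = 14348907

Result: 14348907
Multiplications needed: 6 (6 lines after 3^1)

3^15 = 14348907. Using exponentiation by squaring, this requires 6 multiplications. The key idea: if the exponent is even, square the half-power; if odd, multiply by the base once.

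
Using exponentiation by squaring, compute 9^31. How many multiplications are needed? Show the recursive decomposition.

Computing 9^31 by squaring (build up from 9^1; each line after the first costs one multiplication):

9^1 = 9
9^2 = (9^1)^2 = 9^2 = 81
9^3 = 9 * 9^2 = 9 * 81 = 729
9^6 = (9^3)^2 = 729^2 = 531441
9^7 = 9 * 9^6 = 9 * 531441 = 4782969
9^14 = (9^7)^2 = 4782969^2 = 22876792454961
9^15 = 9 * 9^14 = 9 * 22876792454961 = 205891132094649
9^30 = (9^15)^2 = 205891132094649^2 = 42391158275216203514294433201
9^31 = 9 * 9^30 = 9 * 42391158275216203514294433201 = 381520424476945831628649898809

Result: 381520424476945831628649898809
Multiplications needed: 8 (8 lines after 9^1)

9^31 = 381520424476945831628649898809. Using exponentiation by squaring, this requires 8 multiplications. The key idea: if the exponent is even, square the half-power; if odd, multiply by the base once.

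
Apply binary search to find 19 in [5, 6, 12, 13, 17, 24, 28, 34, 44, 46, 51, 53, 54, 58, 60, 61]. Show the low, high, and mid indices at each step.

Binary search for 19 in [5, 6, 12, 13, 17, 24, 28, 34, 44, 46, 51, 53, 54, 58, 60, 61]:

lo=0, hi=15, mid=7, arr[mid]=34 -> 34 > 19, search left half
lo=0, hi=6, mid=3, arr[mid]=13 -> 13 < 19, search right half
lo=4, hi=6, mid=5, arr[mid]=24 -> 24 > 19, search left half
lo=4, hi=4, mid=4, arr[mid]=17 -> 17 < 19, search right half
lo=5 > hi=4, target 19 not found

Binary search determines that 19 is not in the array after 4 comparisons. The search space was exhausted without finding the target.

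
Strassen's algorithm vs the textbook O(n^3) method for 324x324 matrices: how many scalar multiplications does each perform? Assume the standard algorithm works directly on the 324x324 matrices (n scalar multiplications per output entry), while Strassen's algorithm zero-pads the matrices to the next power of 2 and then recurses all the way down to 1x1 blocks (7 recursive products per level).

Matrix multiplication for 324x324 matrices:

Strassen's algorithm requires power-of-2 dimensions. Pad 324x324 to 512x512 (next power of 2).

Standard algorithm: 324^3 = 34012224 multiplications
Strassen's algorithm: 7^(log2(512)) = 7^9 = 40353607 multiplications
Difference: 34012224 - 40353607 = -6341383 (Strassen uses MORE here due to padding overhead — for small or just-over-power-of-2 n, padding can outweigh the per-level savings)

Standard: 34012224 multiplications (324^3). Strassen: 40353607 multiplications (7^9, after padding to 512x512). Strassen reduces 8 recursive multiplications to 7 at each level.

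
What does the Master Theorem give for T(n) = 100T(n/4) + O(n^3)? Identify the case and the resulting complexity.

Master Theorem for T(n) = 100T(n/4) + O(n^3):

a = 100, b = 4, c = 3
log_b(a) = log_4(100) = 3.3219

Case 1: c = 3 < log_4(100) = 3.3219
T(n) = O(n^(log_4 100))

For T(n) = 100T(n/4) + O(n^3): log_4(100) = 3.3219. This is Case 1 of the Master Theorem (c < log_b(a), work dominated by leaves), giving O(n^(log_4 100)).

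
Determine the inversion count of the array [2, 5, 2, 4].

Finding inversions in [2, 5, 2, 4]:

(1, 2): arr[1]=5 > arr[2]=2
(1, 3): arr[1]=5 > arr[3]=4

Total inversions: 2

The array has 2 inversion(s): (1,2), (1,3). Each pair (i,j) satisfies i < j and arr[i] > arr[j].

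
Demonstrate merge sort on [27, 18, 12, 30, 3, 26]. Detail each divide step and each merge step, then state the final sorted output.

Merge sort trace:

Split: [27, 18, 12, 30, 3, 26] -> [27, 18, 12] and [30, 3, 26]
  Split: [27, 18, 12] -> [27] and [18, 12]
    Split: [18, 12] -> [18] and [12]
    Merge: [18] + [12] -> [12, 18]
  Merge: [27] + [12, 18] -> [12, 18, 27]
  Split: [30, 3, 26] -> [30] and [3, 26]
    Split: [3, 26] -> [3] and [26]
    Merge: [3] + [26] -> [3, 26]
  Merge: [30] + [3, 26] -> [3, 26, 30]
Merge: [12, 18, 27] + [3, 26, 30] -> [3, 12, 18, 26, 27, 30]

Final sorted array: [3, 12, 18, 26, 27, 30]

The merge sort proceeds by recursively splitting the array and merging sorted halves.
After all merges, the sorted array is [3, 12, 18, 26, 27, 30].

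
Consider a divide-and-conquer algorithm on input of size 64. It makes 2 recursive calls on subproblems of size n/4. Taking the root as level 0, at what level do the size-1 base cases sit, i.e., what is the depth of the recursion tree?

For divide and conquer with division factor 4:

Problem sizes at each level:
Level 0: 64
Level 1: 16
Level 2: 4
Level 3: 1

The root is level 0 and the size-1 base case is level 3 (the tree spans levels 0 through 3, i.e. 4 levels counting the root), so the depth is the number of divisions: log_4(64) = 3

The recursion tree depth is log_4(64) = 3. At each level, the problem size is divided by 4, so it takes 3 divisions to reduce to a base case of size 1. The algorithm makes 2 recursive calls at each level.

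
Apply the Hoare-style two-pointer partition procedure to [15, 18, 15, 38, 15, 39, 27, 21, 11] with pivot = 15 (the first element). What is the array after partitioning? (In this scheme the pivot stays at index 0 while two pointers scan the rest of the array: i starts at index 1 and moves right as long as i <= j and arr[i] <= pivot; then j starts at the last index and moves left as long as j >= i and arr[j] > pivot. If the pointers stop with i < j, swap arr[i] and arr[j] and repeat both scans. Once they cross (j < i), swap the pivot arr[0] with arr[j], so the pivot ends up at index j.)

Hoare-style two-pointer partition with pivot = 15:

Initial array: [15, 18, 15, 38, 15, 39, 27, 21, 11]

Pointers start at i = 1, j = 8.
i stops at index 1 (arr[1]=18 > 15), j stops at index 8 (arr[8]=11 <= 15): swap arr[1] and arr[8], array becomes [15, 11, 15, 38, 15, 39, 27, 21, 18]
i stops at index 3 (arr[3]=38 > 15), j stops at index 4 (arr[4]=15 <= 15): swap arr[3] and arr[4], array becomes [15, 11, 15, 15, 38, 39, 27, 21, 18]
i ends at 4, j ends at 3: the pointers have crossed (j < i), so scanning stops.

Swap pivot arr[0] with arr[3] to place pivot at position 3: [15, 11, 15, 15, 38, 39, 27, 21, 18]
Pivot position: 3

After partitioning with pivot 15, the array becomes [15, 11, 15, 15, 38, 39, 27, 21, 18]. The pivot is placed at index 3. All elements to the left of the pivot are <= 15, and all elements to the right are > 15.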